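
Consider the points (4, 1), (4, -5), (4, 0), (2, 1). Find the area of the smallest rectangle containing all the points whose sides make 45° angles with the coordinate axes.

In coordinates u = x + y, v = x − y the rectangle is axis-aligned; the map (x,y)→(u,v) scales areas by 2.
u-values: 5, -1, 4, 3; range = 5 − (-1) = 6.
v-values: 3, 9, 4, 1; range = 9 − 1 = 8.
Area = (6 × 8) / 2 = 24.

24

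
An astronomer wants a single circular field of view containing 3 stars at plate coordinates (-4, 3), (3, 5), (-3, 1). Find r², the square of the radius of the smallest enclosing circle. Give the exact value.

Call the three points A, B, C in the order given.
Side lengths²: AB² = 53, AC² = 5, BC² = 52.
Since AB² = 53 < 52 + 5 = 57, the triangle is acute, so the smallest enclosing circle is the circumcircle.
Circumcentre = (-0.375, 3.5625), r² = 13.45703125.

13.45703125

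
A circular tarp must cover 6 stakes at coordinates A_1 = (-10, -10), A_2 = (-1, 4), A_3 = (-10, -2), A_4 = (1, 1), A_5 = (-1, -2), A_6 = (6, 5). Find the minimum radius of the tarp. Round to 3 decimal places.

The minimum enclosing circle of a finite set is fixed by two of the points (as a diameter) or three (as a circumcircle).
The farthest pair is A_1–A_6 with squared distance 481. The circle on this segment as diameter has centre (-2, -2.5) and r² = 481/4 = 120.25.
Check A_2: distance² to centre = 43.25 ≤ 120.25, so it lies inside.
All remaining points lie in this disk, and no smaller disk contains both endpoints, so this is the minimum enclosing circle.
r = √(120.25) ≈ 10.966.

10.966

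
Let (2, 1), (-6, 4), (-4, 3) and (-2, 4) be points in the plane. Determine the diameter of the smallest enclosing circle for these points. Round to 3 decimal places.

A smallest enclosing disk is always determined by at most three of the input points on its boundary.
The farthest pair is (2, 1)–(-6, 4) with squared distance 73. The circle on this segment as diameter has centre (-2, 2.5) and r² = 73/4 = 18.25.
Check (-4, 3): distance² to centre = 4.25 ≤ 18.25, so it lies inside.
All remaining points lie in this disk, and no smaller disk contains both endpoints, so this is the minimum enclosing circle.
Diameter = 2r = 2√(18.25) ≈ 8.544.

8.544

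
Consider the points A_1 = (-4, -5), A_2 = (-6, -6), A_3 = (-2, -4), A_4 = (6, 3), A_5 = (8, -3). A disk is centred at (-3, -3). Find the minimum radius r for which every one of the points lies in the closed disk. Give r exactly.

The required radius is the distance from (-3, -3) to the farthest point.
Squared distances: 5, 18, 2, 117, 121.
Maximum is 121, attained at A_5.
r = √121 = 11.

11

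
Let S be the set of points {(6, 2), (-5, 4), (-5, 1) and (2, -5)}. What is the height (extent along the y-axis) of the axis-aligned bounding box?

max y = 4, min y = -5, so height = 9.

9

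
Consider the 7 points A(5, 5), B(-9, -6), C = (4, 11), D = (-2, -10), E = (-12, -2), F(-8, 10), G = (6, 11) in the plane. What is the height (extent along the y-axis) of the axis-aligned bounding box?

max y = 11, min y = -10, so height = 21.

21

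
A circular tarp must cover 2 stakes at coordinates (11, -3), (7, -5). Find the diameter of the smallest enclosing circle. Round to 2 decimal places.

The smallest circle enclosing two points has them as diameter endpoints.
Centre = midpoint = (9, -4); r² = |(11, -3)−(7, -5)|²/4 = 20/4 = 5.
Diameter = 2r = 2√5 ≈ 4.47.

4.47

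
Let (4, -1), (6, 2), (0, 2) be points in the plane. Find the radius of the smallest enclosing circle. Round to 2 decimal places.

3.00

Call the three points A, B, C in the order given.
Side lengths²: AB² = 13, AC² = 25, BC² = 36.
Since BC² = 36 < 25 + 13 = 38, the triangle is acute, so the smallest enclosing circle is the circumcircle.
Circumcentre = (3, 11/6), r² = 325/36.
r = √(325/36) ≈ 3.00.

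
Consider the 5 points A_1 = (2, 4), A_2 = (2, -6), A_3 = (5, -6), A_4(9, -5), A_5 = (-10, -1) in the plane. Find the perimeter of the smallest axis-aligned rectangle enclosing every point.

Width = max x − min x = 9 − (-10) = 19.
Height = max y − min y = 4 − (-6) = 10.
Perimeter = 2(19 + 10) = 58.

58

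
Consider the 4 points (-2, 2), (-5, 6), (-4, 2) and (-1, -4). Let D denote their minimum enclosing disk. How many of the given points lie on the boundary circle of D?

2

The farthest pair is (-5, 6)–(-1, -4) with squared distance 116. The circle on this segment as diameter has centre (-3, 1) and r² = 116/4 = 29.
Check (-2, 2): distance² to centre = 2 ≤ 29, so it lies inside.
All remaining points lie in this disk, and no smaller disk contains both endpoints, so this is the minimum enclosing circle.
The points at distance exactly r from the centre are (-5, 6), (-1, -4) — 2 points.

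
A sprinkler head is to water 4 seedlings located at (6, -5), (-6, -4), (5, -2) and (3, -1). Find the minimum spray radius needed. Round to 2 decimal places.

6.02

The minimum enclosing circle of a finite set is fixed by two of the points (as a diameter) or three (as a circumcircle).
The farthest pair is (6, -5)–(-6, -4) with squared distance 145. The circle on this segment as diameter has centre (0, -4.5) and r² = 145/4 = 36.25.
Check (5, -2): distance² to centre = 31.25 ≤ 36.25, so it lies inside.
All remaining points lie in this disk, and no smaller disk contains both endpoints, so this is the minimum enclosing circle.
r = √(36.25) ≈ 6.02.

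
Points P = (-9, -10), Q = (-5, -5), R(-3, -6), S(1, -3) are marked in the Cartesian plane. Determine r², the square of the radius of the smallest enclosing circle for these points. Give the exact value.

37.25

By Welzl's lemma the MEC is supported by two points (diametrically opposite) or three points (on a circumcircle).
The farthest pair is P–S with squared distance 149. The circle on this segment as diameter has centre (-4, -6.5) and r² = 149/4 = 37.25.
Check Q: distance² to centre = 3.25 ≤ 37.25, so it lies inside.
All remaining points lie in this disk, and no smaller disk contains both endpoints, so this is the minimum enclosing circle.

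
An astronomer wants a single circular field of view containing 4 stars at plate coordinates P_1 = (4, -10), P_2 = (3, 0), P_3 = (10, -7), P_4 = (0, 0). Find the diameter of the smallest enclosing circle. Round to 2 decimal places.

The minimum enclosing circle is determined by three boundary points: P_1, P_3, P_4.
Their circumcentre is (113/24, -47/12) with r² = 21605/576.
The farthest remaining point P_2 is at distance² 10517/576 ≤ 21605/576.
Diameter = 2r = 2√(21605/576) ≈ 12.25.

12.25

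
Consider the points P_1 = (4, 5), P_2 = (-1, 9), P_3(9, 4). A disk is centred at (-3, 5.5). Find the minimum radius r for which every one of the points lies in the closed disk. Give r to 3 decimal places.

12.093

The required radius is the distance from (-3, 5.5) to the farthest point.
Squared distances: 49.25, 16.25, 146.25.
Maximum is 146.25, attained at P_3.
r = √(146.25) ≈ 12.093.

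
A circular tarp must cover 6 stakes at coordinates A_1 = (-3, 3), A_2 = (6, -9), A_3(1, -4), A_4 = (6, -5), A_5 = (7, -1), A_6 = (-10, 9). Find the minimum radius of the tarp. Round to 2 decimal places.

A smallest enclosing disk is always determined by at most three of the input points on its boundary.
The farthest pair is A_2–A_6 with squared distance 580. The circle on this segment as diameter has centre (-2, 0) and r² = 580/4 = 145.
Check A_1: distance² to centre = 10 ≤ 145, so it lies inside.
All remaining points lie in this disk, and no smaller disk contains both endpoints, so this is the minimum enclosing circle.
r = √145 ≈ 12.04.

12.04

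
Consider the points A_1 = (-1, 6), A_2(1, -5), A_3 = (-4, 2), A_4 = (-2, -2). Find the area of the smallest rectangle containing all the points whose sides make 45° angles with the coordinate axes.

In coordinates u = x + y, v = x − y the rectangle is axis-aligned; the map (x,y)→(u,v) scales areas by 2.
u-values: 5, -4, -2, -4; range = 5 − (-4) = 9.
v-values: -7, 6, -6, 0; range = 6 − (-7) = 13.
Area = (9 × 13) / 2 = 58.5.

58.5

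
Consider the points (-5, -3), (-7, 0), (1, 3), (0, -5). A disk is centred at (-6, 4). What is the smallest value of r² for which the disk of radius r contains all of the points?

117

The required radius is the distance from (-6, 4) to the farthest point.
Squared distances: 50, 17, 50, 117.
Maximum is 117, attained at (0, -5).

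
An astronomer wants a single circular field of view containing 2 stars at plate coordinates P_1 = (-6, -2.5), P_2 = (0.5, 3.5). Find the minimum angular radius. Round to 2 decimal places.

4.42

The smallest circle enclosing two points has them as diameter endpoints.
Centre = midpoint = (-2.75, 0.5); r² = |P_1P_2|²/4 = 78.25/4 = 19.5625.
r = √(19.5625) ≈ 4.42.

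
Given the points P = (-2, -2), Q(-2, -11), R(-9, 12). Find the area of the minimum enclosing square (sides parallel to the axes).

The bounding box has width 7 and height 23.
An axis-aligned square enclosing the set must have side ≥ max(width, height).
So the minimum side is max(7, 23) = 23.
Area = 23² = 529.

529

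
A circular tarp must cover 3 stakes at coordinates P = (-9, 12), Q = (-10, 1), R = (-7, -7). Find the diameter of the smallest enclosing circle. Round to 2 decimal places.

19.10

Side lengths²: PQ² = 122, PR² = 365, QR² = 73.
Since PR² = 365 ≥ 122 + 73 = 195, the angle opposite PR is not acute, so the smallest enclosing circle has PR as diameter.
Centre = midpoint of PR = (-8, 2.5), r² = 365/4 = 91.25.
Diameter = 2r = 2√(91.25) ≈ 19.10.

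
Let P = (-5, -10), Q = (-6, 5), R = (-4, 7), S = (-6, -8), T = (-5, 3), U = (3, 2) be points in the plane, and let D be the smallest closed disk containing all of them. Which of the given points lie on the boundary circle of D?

By Welzl's lemma the MEC is supported by two points (diametrically opposite) or three points (on a circumcircle).
The farthest pair is P–R with squared distance 290. The circle on this segment as diameter has centre (-4.5, -1.5) and r² = 290/4 = 72.5.
Check Q: distance² to centre = 44.5 ≤ 72.5, so it lies inside.
All remaining points lie in this disk, and no smaller disk contains both endpoints, so this is the minimum enclosing circle.
The points at distance exactly r from the centre are P, R — 2 points.

P, R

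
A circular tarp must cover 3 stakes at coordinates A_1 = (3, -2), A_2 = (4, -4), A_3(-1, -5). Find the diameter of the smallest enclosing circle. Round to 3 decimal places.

5.183

Side lengths²: A_1A_2² = 5, A_1A_3² = 25, A_2A_3² = 26.
Since A_2A_3² = 26 < 25 + 5 = 30, the triangle is acute, so the smallest enclosing circle is the circumcircle.
Circumcentre = (31/22, -89/22), r² = 1625/242.
Diameter = 2r = 2√(1625/242) ≈ 5.183.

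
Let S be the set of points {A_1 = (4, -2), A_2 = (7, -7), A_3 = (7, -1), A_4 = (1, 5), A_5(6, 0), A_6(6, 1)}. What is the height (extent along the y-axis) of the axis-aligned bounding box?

max y = 5, min y = -7, so height = 12.

12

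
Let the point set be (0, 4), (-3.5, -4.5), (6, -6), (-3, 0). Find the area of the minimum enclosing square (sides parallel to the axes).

100

The bounding box has width 9.5 and height 10.
An axis-aligned square enclosing the set must have side ≥ max(width, height).
So the minimum side is max(9.5, 10) = 10.
Area = 10² = 100.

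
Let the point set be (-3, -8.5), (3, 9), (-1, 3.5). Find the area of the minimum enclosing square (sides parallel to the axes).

The bounding box has width 6 and height 17.5.
An axis-aligned square enclosing the set must have side ≥ max(width, height).
So the minimum side is max(6, 17.5) = 17.5.
Area = 17.5² = 306.25.

306.25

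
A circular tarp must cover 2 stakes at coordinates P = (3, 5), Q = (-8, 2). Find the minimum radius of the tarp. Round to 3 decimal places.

The smallest circle enclosing two points has them as diameter endpoints.
Centre = midpoint = (-2.5, 3.5); r² = |PQ|²/4 = 130/4 = 32.5.
r = √(32.5) ≈ 5.701.

5.701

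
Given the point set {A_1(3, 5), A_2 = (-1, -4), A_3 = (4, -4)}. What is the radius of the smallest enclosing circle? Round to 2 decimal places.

Side lengths²: A_1A_2² = 97, A_1A_3² = 82, A_2A_3² = 25.
Since A_1A_2² = 97 < 82 + 25 = 107, the triangle is acute, so the smallest enclosing circle is the circumcircle.
Circumcentre = (1.5, 5/18), r² = 3977/162.
r = √(3977/162) ≈ 4.95.

4.95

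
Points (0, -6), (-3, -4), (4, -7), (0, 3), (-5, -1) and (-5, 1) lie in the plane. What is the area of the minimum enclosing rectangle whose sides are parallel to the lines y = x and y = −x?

In coordinates u = x + y, v = x − y the rectangle is axis-aligned; the map (x,y)→(u,v) scales areas by 2.
u-values: -6, -7, -3, 3, -6, -4; range = 3 − (-7) = 10.
v-values: 6, 1, 11, -3, -4, -6; range = 11 − (-6) = 17.
Area = (10 × 17) / 2 = 85.

85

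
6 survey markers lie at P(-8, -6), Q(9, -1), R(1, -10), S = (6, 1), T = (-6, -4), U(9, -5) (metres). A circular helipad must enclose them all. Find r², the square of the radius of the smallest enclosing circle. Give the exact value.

78.5

A smallest enclosing disk is always determined by at most three of the input points on its boundary.
The farthest pair is P–Q with squared distance 314. The circle on this segment as diameter has centre (0.5, -3.5) and r² = 314/4 = 78.5.
Check R: distance² to centre = 42.5 ≤ 78.5, so it lies inside.
All remaining points lie in this disk, and no smaller disk contains both endpoints, so this is the minimum enclosing circle.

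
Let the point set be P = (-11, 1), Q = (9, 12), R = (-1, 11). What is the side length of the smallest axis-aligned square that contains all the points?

20

The bounding box has width 20 and height 11.
An axis-aligned square enclosing the set must have side ≥ max(width, height).
So the minimum side is max(20, 11) = 20.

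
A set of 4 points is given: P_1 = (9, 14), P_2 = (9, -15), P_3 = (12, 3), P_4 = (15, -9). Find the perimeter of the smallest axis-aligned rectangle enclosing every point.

70

Width = max x − min x = 15 − 9 = 6.
Height = max y − min y = 14 − (-15) = 29.
Perimeter = 2(6 + 29) = 70.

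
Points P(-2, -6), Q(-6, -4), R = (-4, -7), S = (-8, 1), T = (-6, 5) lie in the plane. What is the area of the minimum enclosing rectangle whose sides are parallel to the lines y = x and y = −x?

75

In coordinates u = x + y, v = x − y the rectangle is axis-aligned; the map (x,y)→(u,v) scales areas by 2.
u-values: -8, -10, -11, -7, -1; range = -1 − (-11) = 10.
v-values: 4, -2, 3, -9, -11; range = 4 − (-11) = 15.
Area = (10 × 15) / 2 = 75.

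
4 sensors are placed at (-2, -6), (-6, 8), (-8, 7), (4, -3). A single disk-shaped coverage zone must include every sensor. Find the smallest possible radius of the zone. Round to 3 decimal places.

7.814

By Welzl's lemma the MEC is supported by two points (diametrically opposite) or three points (on a circumcircle).
The minimum enclosing circle is determined by three boundary points: (-2, -6), (-8, 7), (4, -3).
Their circumcentre is (-2.15625, 1.8125) with r² = 61.0595703125.
The farthest remaining point (-6, 8) is at distance² 53.0595703125 ≤ 61.0595703125.
r = √(61.0595703125) ≈ 7.814.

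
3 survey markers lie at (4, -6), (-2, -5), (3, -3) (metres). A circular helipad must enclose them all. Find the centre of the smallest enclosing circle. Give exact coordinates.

(35/34, -181/34)

Call the three points A, B, C in the order given.
Side lengths²: AB² = 37, AC² = 10, BC² = 29.
Since AB² = 37 < 29 + 10 = 39, the triangle is acute, so the smallest enclosing circle is the circumcircle.
Circumcentre = (35/34, -181/34), r² = 5365/578.
Centre = (35/34, -181/34).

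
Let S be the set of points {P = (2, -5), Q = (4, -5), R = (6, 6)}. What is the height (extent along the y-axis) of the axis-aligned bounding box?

11

max y = 6, min y = -5, so height = 11.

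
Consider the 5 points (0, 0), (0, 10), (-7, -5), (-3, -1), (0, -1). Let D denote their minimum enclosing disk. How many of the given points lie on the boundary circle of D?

The farthest pair is (0, 10)–(-7, -5) with squared distance 274. The circle on this segment as diameter has centre (-3.5, 2.5) and r² = 274/4 = 68.5.
Check (0, 0): distance² to centre = 18.5 ≤ 68.5, so it lies inside.
All remaining points lie in this disk, and no smaller disk contains both endpoints, so this is the minimum enclosing circle.
The points at distance exactly r from the centre are (0, 10), (-7, -5) — 2 points.

2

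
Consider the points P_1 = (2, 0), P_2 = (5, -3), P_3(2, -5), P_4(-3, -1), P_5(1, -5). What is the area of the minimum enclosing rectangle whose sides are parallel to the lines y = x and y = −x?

30

In coordinates u = x + y, v = x − y the rectangle is axis-aligned; the map (x,y)→(u,v) scales areas by 2.
u-values: 2, 2, -3, -4, -4; range = 2 − (-4) = 6.
v-values: 2, 8, 7, -2, 6; range = 8 − (-2) = 10.
Area = (6 × 10) / 2 = 30.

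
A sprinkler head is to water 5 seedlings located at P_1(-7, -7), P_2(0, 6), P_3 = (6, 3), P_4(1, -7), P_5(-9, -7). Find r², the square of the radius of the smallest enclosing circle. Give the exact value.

81.25

By Welzl's lemma the MEC is supported by two points (diametrically opposite) or three points (on a circumcircle).
The farthest pair is P_3–P_5 with squared distance 325. The circle on this segment as diameter has centre (-1.5, -2) and r² = 325/4 = 81.25.
Check P_1: distance² to centre = 55.25 ≤ 81.25, so it lies inside.
All remaining points lie in this disk, and no smaller disk contains both endpoints, so this is the minimum enclosing circle.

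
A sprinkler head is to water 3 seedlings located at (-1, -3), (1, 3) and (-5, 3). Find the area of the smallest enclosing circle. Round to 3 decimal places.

45.379

Call the three points A, B, C in the order given.
Side lengths²: AB² = 40, AC² = 52, BC² = 36.
Since AC² = 52 < 40 + 36 = 76, the triangle is acute, so the smallest enclosing circle is the circumcircle.
Circumcentre = (-2, 2/3), r² = 130/9.
Area = π·r² = π·130/9 ≈ 45.379.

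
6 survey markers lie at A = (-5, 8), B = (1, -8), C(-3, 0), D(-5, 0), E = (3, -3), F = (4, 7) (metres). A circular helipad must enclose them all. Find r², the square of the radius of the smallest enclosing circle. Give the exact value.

A smallest enclosing disk is always determined by at most three of the input points on its boundary.
The minimum enclosing circle is determined by three boundary points: A, B, F.
Their circumcentre is (-30/23, 6/23) with r² = 38909/529.
The farthest remaining point E is at distance² 15426/529 ≤ 38909/529.

38909/529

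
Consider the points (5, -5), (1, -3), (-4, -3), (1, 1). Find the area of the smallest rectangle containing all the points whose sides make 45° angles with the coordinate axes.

In coordinates u = x + y, v = x − y the rectangle is axis-aligned; the map (x,y)→(u,v) scales areas by 2.
u-values: 0, -2, -7, 2; range = 2 − (-7) = 9.
v-values: 10, 4, -1, 0; range = 10 − (-1) = 11.
Area = (9 × 11) / 2 = 49.5.

49.5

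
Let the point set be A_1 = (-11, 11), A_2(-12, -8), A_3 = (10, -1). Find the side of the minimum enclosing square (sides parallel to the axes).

The bounding box has width 22 and height 19.
An axis-aligned square enclosing the set must have side ≥ max(width, height).
So the minimum side is max(22, 19) = 22.

22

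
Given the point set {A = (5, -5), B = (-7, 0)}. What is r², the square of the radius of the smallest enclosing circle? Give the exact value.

The smallest circle enclosing two points has them as diameter endpoints.
Centre = midpoint = (-1, -2.5); r² = |AB|²/4 = 169/4 = 42.25.

42.25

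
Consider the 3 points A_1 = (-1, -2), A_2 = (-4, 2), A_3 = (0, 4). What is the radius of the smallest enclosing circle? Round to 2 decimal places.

3.09

Side lengths²: A_1A_2² = 25, A_1A_3² = 37, A_2A_3² = 20.
Since A_1A_3² = 37 < 25 + 20 = 45, the triangle is acute, so the smallest enclosing circle is the circumcircle.
Circumcentre = (-23/22, 12/11), r² = 4625/484.
r = √(4625/484) ≈ 3.09.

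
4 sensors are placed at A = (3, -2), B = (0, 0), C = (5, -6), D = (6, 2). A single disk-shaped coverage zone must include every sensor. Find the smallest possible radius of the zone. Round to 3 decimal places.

4.329

The minimum enclosing circle of a finite set is fixed by two of the points (as a diameter) or three (as a circumcircle).
The minimum enclosing circle is determined by three boundary points: B, C, D.
Their circumcentre is (181/46, -83/46) with r² = 19825/1058.
The farthest remaining point A is at distance² 965/1058 ≤ 19825/1058.
r = √(19825/1058) ≈ 4.329.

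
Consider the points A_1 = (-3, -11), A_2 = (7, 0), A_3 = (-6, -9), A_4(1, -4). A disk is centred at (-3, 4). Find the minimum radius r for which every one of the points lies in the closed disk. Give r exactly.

15

The required radius is the distance from (-3, 4) to the farthest point.
Squared distances: 225, 116, 178, 80.
Maximum is 225, attained at A_1.
r = √225 = 15.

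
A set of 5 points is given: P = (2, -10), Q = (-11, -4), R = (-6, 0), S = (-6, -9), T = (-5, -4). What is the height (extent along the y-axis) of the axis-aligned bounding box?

10

max y = 0, min y = -10, so height = 10.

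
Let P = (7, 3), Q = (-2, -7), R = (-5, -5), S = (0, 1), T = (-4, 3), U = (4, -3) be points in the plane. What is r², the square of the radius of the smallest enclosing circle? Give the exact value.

52

The minimum enclosing circle of a finite set is fixed by two of the points (as a diameter) or three (as a circumcircle).
The farthest pair is P–R with squared distance 208. The circle on this segment as diameter has centre (1, -1) and r² = 208/4 = 52.
Check Q: distance² to centre = 45 ≤ 52, so it lies inside.
All remaining points lie in this disk, and no smaller disk contains both endpoints, so this is the minimum enclosing circle.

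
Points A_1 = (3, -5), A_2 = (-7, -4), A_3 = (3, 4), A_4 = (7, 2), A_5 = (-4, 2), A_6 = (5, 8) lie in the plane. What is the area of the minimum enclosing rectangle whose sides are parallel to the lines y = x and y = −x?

168

In coordinates u = x + y, v = x − y the rectangle is axis-aligned; the map (x,y)→(u,v) scales areas by 2.
u-values: -2, -11, 7, 9, -2, 13; range = 13 − (-11) = 24.
v-values: 8, -3, -1, 5, -6, -3; range = 8 − (-6) = 14.
Area = (24 × 14) / 2 = 168.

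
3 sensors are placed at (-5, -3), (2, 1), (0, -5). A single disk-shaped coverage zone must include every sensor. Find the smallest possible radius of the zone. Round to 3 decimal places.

Call the three points A, B, C in the order given.
Side lengths²: AB² = 65, AC² = 29, BC² = 40.
Since AB² = 65 < 40 + 29 = 69, the triangle is acute, so the smallest enclosing circle is the circumcircle.
Circumcentre = (-47/34, -41/34), r² = 9425/578.
r = √(9425/578) ≈ 4.038.

4.038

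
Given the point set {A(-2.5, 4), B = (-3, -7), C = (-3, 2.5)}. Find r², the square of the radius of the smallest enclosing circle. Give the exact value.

Side lengths²: AB² = 121.25, AC² = 2.5, BC² = 90.25.
Since AB² = 121.25 ≥ 90.25 + 2.5 = 92.75, the angle opposite AB is not acute, so the smallest enclosing circle has AB as diameter.
Centre = midpoint of AB = (-2.75, -1.5), r² = 121.25/4 = 30.3125.

30.3125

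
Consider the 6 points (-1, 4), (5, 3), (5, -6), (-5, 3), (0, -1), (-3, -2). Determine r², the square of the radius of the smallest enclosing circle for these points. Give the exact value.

45.25

The farthest pair is (5, -6)–(-5, 3) with squared distance 181. The circle on this segment as diameter has centre (0, -1.5) and r² = 181/4 = 45.25.
Check (-1, 4): distance² to centre = 31.25 ≤ 45.25, so it lies inside.
All remaining points lie in this disk, and no smaller disk contains both endpoints, so this is the minimum enclosing circle.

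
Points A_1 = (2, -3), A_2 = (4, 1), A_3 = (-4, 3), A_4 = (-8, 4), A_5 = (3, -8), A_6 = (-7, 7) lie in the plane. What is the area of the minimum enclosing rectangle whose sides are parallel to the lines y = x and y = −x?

125

In coordinates u = x + y, v = x − y the rectangle is axis-aligned; the map (x,y)→(u,v) scales areas by 2.
u-values: -1, 5, -1, -4, -5, 0; range = 5 − (-5) = 10.
v-values: 5, 3, -7, -12, 11, -14; range = 11 − (-14) = 25.
Area = (10 × 25) / 2 = 125.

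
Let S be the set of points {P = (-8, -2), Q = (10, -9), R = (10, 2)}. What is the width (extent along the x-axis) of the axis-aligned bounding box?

max x = 10, min x = -8, so width = 18.

18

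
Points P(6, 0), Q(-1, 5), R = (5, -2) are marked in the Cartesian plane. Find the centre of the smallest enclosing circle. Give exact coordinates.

Side lengths²: PQ² = 74, PR² = 5, QR² = 85.
Since QR² = 85 ≥ 74 + 5 = 79, the angle opposite QR is not acute, so the smallest enclosing circle has QR as diameter.
Centre = midpoint of QR = (2, 1.5), r² = 85/4 = 21.25.
Centre = (2, 1.5).

(2, 1.5)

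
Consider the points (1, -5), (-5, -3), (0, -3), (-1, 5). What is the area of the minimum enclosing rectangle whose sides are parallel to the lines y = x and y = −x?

In coordinates u = x + y, v = x − y the rectangle is axis-aligned; the map (x,y)→(u,v) scales areas by 2.
u-values: -4, -8, -3, 4; range = 4 − (-8) = 12.
v-values: 6, -2, 3, -6; range = 6 − (-6) = 12.
Area = (12 × 12) / 2 = 72.

72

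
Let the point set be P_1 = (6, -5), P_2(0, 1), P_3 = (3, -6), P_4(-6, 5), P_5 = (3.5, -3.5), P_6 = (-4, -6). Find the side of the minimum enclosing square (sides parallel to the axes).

12

The bounding box has width 12 and height 11.
An axis-aligned square enclosing the set must have side ≥ max(width, height).
So the minimum side is max(12, 11) = 12.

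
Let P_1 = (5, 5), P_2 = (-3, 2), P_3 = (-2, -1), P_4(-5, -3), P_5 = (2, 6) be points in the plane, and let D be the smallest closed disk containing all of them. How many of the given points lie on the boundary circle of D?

2

By Welzl's lemma the MEC is supported by two points (diametrically opposite) or three points (on a circumcircle).
The farthest pair is P_1–P_4 with squared distance 164. The circle on this segment as diameter has centre (0, 1) and r² = 164/4 = 41.
Check P_2: distance² to centre = 10 ≤ 41, so it lies inside.
All remaining points lie in this disk, and no smaller disk contains both endpoints, so this is the minimum enclosing circle.
The points at distance exactly r from the centre are P_1, P_4 — 2 points.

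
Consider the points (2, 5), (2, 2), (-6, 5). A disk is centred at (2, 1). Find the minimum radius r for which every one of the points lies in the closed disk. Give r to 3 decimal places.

The required radius is the distance from (2, 1) to the farthest point.
Squared distances: 16, 1, 80.
Maximum is 80, attained at (-6, 5).
r = √80 ≈ 8.944.

8.944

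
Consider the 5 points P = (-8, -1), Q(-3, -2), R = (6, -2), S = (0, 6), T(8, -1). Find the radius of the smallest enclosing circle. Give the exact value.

8

By Welzl's lemma the MEC is supported by two points (diametrically opposite) or three points (on a circumcircle).
The farthest pair is P–T with squared distance 256. The circle on this segment as diameter has centre (0, -1) and r² = 256/4 = 64.
Check Q: distance² to centre = 10 ≤ 64, so it lies inside.
All remaining points lie in this disk, and no smaller disk contains both endpoints, so this is the minimum enclosing circle.
r = √64 = 8.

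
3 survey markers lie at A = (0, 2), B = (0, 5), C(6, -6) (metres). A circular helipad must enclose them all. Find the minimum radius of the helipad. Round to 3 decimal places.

Side lengths²: AB² = 9, AC² = 100, BC² = 157.
Since BC² = 157 ≥ 100 + 9 = 109, the angle opposite BC is not acute, so the smallest enclosing circle has BC as diameter.
Centre = midpoint of BC = (3, -0.5), r² = 157/4 = 39.25.
r = √(39.25) ≈ 6.265.

6.265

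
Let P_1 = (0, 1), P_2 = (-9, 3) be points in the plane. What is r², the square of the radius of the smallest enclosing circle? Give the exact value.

The smallest circle enclosing two points has them as diameter endpoints.
Centre = midpoint = (-4.5, 2); r² = |P_1P_2|²/4 = 85/4 = 21.25.

21.25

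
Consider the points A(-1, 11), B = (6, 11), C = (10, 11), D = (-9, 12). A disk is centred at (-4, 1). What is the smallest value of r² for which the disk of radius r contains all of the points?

296

The required radius is the distance from (-4, 1) to the farthest point.
Squared distances: 109, 200, 296, 146.
Maximum is 296, attained at C.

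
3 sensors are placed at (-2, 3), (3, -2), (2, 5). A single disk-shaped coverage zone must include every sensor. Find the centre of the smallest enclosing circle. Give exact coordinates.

(4/3, 4/3)

Call the three points A, B, C in the order given.
Side lengths²: AB² = 50, AC² = 20, BC² = 50.
Since BC² = 50 < 50 + 20 = 70, the triangle is acute, so the smallest enclosing circle is the circumcircle.
Circumcentre = (4/3, 4/3), r² = 125/9.
Centre = (4/3, 4/3).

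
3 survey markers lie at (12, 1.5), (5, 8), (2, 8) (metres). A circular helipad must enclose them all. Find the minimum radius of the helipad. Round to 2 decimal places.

Call the three points A, B, C in the order given.
Side lengths²: AB² = 91.25, AC² = 142.25, BC² = 9.
Since AC² = 142.25 ≥ 91.25 + 9 = 100.25, the angle opposite AC is not acute, so the smallest enclosing circle has AC as diameter.
Centre = midpoint of AC = (7, 4.75), r² = 142.25/4 = 35.5625.
r = √(35.5625) ≈ 5.96.

5.96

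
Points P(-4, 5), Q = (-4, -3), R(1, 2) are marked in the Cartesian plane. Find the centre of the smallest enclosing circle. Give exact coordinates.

(-3, 1)

Side lengths²: PQ² = 64, PR² = 34, QR² = 50.
Since PQ² = 64 < 50 + 34 = 84, the triangle is acute, so the smallest enclosing circle is the circumcircle.
Circumcentre = (-3, 1), r² = 17.
Centre = (-3, 1).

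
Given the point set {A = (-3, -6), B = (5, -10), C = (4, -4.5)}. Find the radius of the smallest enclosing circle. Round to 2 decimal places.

Side lengths²: AB² = 80, AC² = 51.25, BC² = 31.25.
Since AB² = 80 < 51.25 + 31.25 = 82.5, the triangle is acute, so the smallest enclosing circle is the circumcircle.
Circumcentre = (1.0625, -7.875), r² = 20.01953125.
r = √(20.01953125) ≈ 4.47.

4.47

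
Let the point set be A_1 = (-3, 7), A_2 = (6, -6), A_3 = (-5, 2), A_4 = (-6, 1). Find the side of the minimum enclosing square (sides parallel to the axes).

The bounding box has width 12 and height 13.
An axis-aligned square enclosing the set must have side ≥ max(width, height).
So the minimum side is max(12, 13) = 13.

13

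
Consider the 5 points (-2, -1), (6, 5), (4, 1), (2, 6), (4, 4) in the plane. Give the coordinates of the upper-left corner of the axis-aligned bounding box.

x-range [-2, 6], y-range [-1, 6].
The upper-left corner is (-2, 6).

(-2, 6)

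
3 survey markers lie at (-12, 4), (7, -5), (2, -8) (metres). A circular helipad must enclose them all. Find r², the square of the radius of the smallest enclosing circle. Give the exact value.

Call the three points A, B, C in the order given.
Side lengths²: AB² = 442, AC² = 340, BC² = 34.
Since AB² = 442 ≥ 340 + 34 = 374, the angle opposite AB is not acute, so the smallest enclosing circle has AB as diameter.
Centre = midpoint of AB = (-2.5, -0.5), r² = 442/4 = 110.5.

110.5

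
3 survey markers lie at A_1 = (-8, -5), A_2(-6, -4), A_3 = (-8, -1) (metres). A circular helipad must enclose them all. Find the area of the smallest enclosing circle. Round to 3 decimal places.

Side lengths²: A_1A_2² = 5, A_1A_3² = 16, A_2A_3² = 13.
Since A_1A_3² = 16 < 13 + 5 = 18, the triangle is acute, so the smallest enclosing circle is the circumcircle.
Circumcentre = (-7.75, -3), r² = 4.0625.
Area = π·r² = π·4.0625 ≈ 12.763.

12.763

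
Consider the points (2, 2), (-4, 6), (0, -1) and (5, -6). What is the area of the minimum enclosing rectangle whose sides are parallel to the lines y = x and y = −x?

52.5

In coordinates u = x + y, v = x − y the rectangle is axis-aligned; the map (x,y)→(u,v) scales areas by 2.
u-values: 4, 2, -1, -1; range = 4 − (-1) = 5.
v-values: 0, -10, 1, 11; range = 11 − (-10) = 21.
Area = (5 × 21) / 2 = 52.5.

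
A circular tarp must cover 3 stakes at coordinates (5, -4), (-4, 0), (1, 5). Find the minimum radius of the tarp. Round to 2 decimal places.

Call the three points A, B, C in the order given.
Side lengths²: AB² = 97, AC² = 97, BC² = 50.
Since AC² = 97 < 97 + 50 = 147, the triangle is acute, so the smallest enclosing circle is the circumcircle.
Circumcentre = (33/26, -7/26), r² = 9409/338.
r = √(9409/338) ≈ 5.28.

5.28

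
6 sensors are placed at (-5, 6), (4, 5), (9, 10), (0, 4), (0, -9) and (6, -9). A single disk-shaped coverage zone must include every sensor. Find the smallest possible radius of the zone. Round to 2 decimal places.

By Welzl's lemma the MEC is supported by two points (diametrically opposite) or three points (on a circumcircle).
The minimum enclosing circle is determined by three boundary points: (-5, 6), (9, 10), (0, -9).
Their circumcentre is (94/23, 16/23) with r² = 58565/529.
The farthest remaining point (6, -9) is at distance² 51665/529 ≤ 58565/529.
r = √(58565/529) ≈ 10.52.

10.52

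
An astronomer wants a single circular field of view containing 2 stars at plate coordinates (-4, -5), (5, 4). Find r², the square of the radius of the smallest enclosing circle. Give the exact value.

40.5

The smallest circle enclosing two points has them as diameter endpoints.
Centre = midpoint = (0.5, -0.5); r² = |(-4, -5)−(5, 4)|²/4 = 162/4 = 40.5.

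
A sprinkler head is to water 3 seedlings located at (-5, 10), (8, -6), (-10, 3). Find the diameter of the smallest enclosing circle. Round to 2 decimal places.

20.87

Call the three points A, B, C in the order given.
Side lengths²: AB² = 425, AC² = 74, BC² = 405.
Since AB² = 425 < 405 + 74 = 479, the triangle is acute, so the smallest enclosing circle is the circumcircle.
Circumcentre = (9/38, 37/38), r² = 78625/722.
Diameter = 2r = 2√(78625/722) ≈ 20.87.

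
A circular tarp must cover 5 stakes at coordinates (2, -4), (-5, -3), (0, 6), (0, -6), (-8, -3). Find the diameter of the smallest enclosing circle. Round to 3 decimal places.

A smallest enclosing disk is always determined by at most three of the input points on its boundary.
The minimum enclosing circle is determined by three boundary points: (0, 6), (0, -6), (-8, -3).
Their circumcentre is (-2.3125, 0) with r² = 41.34765625.
The farthest remaining point (2, -4) is at distance² 34.59765625 ≤ 41.34765625.
Diameter = 2r = 2√(41.34765625) ≈ 12.860.

12.860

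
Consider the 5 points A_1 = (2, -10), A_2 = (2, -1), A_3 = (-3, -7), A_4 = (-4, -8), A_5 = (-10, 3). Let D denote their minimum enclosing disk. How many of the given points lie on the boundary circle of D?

By Welzl's lemma the MEC is supported by two points (diametrically opposite) or three points (on a circumcircle).
The farthest pair is A_1–A_5 with squared distance 313. The circle on this segment as diameter has centre (-4, -3.5) and r² = 313/4 = 78.25.
Check A_2: distance² to centre = 42.25 ≤ 78.25, so it lies inside.
All remaining points lie in this disk, and no smaller disk contains both endpoints, so this is the minimum enclosing circle.
The points at distance exactly r from the centre are A_1, A_5 — 2 points.

2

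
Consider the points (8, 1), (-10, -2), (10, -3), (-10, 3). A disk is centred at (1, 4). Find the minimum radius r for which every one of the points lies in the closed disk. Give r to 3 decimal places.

12.530

The required radius is the distance from (1, 4) to the farthest point.
Squared distances: 58, 157, 130, 122.
Maximum is 157, attained at (-10, -2).
r = √157 ≈ 12.530.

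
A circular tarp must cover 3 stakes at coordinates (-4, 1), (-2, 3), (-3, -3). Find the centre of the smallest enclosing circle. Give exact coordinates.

Call the three points A, B, C in the order given.
Side lengths²: AB² = 8, AC² = 17, BC² = 37.
Since BC² = 37 ≥ 17 + 8 = 25, the angle opposite BC is not acute, so the smallest enclosing circle has BC as diameter.
Centre = midpoint of BC = (-2.5, 0), r² = 37/4 = 9.25.
Centre = (-2.5, 0).

(-2.5, 0)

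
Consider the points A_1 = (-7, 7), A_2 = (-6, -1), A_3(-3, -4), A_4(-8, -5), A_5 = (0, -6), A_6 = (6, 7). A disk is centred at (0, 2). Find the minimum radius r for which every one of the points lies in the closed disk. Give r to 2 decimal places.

10.63

The required radius is the distance from (0, 2) to the farthest point.
Squared distances: 74, 45, 45, 113, 64, 61.
Maximum is 113, attained at A_4.
r = √113 ≈ 10.63.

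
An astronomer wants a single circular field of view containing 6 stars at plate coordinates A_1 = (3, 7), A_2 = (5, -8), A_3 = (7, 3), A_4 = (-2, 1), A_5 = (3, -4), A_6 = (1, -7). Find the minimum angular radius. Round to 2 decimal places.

The minimum enclosing circle of a finite set is fixed by two of the points (as a diameter) or three (as a circumcircle).
The farthest pair is A_1–A_2 with squared distance 229. The circle on this segment as diameter has centre (4, -0.5) and r² = 229/4 = 57.25.
Check A_3: distance² to centre = 21.25 ≤ 57.25, so it lies inside.
All remaining points lie in this disk, and no smaller disk contains both endpoints, so this is the minimum enclosing circle.
r = √(57.25) ≈ 7.57.

7.57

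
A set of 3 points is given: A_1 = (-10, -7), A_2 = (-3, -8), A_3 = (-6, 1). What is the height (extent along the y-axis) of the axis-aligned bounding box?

max y = 1, min y = -8, so height = 9.

9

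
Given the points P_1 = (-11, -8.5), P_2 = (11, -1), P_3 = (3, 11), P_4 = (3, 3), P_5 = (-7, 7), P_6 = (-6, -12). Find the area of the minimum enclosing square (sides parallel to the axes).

529

The bounding box has width 22 and height 23.
An axis-aligned square enclosing the set must have side ≥ max(width, height).
So the minimum side is max(22, 23) = 23.
Area = 23² = 529.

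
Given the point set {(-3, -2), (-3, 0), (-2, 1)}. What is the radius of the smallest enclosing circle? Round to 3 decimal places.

Call the three points A, B, C in the order given.
Side lengths²: AB² = 4, AC² = 10, BC² = 2.
Since AC² = 10 ≥ 4 + 2 = 6, the angle opposite AC is not acute, so the smallest enclosing circle has AC as diameter.
Centre = midpoint of AC = (-2.5, -0.5), r² = 10/4 = 2.5.
r = √(2.5) ≈ 1.581.

1.581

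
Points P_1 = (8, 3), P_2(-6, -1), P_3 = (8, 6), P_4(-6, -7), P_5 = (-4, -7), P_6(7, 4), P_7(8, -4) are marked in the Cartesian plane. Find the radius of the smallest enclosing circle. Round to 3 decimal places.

The farthest pair is P_3–P_4 with squared distance 365. The circle on this segment as diameter has centre (1, -0.5) and r² = 365/4 = 91.25.
Check P_1: distance² to centre = 61.25 ≤ 91.25, so it lies inside.
All remaining points lie in this disk, and no smaller disk contains both endpoints, so this is the minimum enclosing circle.
r = √(91.25) ≈ 9.552.

9.552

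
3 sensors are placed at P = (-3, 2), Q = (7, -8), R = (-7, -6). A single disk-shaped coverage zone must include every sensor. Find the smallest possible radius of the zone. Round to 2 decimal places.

Side lengths²: PQ² = 200, PR² = 80, QR² = 200.
Since QR² = 200 < 200 + 80 = 280, the triangle is acute, so the smallest enclosing circle is the circumcircle.
Circumcentre = (1/3, -14/3), r² = 500/9.
r = √(500/9) ≈ 7.45.

7.45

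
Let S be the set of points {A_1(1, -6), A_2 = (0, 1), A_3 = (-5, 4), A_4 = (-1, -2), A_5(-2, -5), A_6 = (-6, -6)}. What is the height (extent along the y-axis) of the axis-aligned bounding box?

10

max y = 4, min y = -6, so height = 10.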